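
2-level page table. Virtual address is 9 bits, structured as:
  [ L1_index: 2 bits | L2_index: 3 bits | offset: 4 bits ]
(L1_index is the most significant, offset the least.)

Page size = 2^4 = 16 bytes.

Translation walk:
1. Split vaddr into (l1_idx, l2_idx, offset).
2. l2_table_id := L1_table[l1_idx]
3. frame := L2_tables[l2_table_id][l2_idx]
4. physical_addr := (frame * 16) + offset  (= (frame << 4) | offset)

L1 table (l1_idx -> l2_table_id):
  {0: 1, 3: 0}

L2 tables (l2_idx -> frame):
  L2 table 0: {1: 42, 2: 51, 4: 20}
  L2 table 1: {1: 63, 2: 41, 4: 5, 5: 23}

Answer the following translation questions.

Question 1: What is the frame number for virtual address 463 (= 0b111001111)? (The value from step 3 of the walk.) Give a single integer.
Answer: 20

Derivation:
vaddr = 463: l1_idx=3, l2_idx=4
L1[3] = 0; L2[0][4] = 20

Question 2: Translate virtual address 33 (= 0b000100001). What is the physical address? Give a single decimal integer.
vaddr = 33 = 0b000100001
Split: l1_idx=0, l2_idx=2, offset=1
L1[0] = 1
L2[1][2] = 41
paddr = 41 * 16 + 1 = 657

Answer: 657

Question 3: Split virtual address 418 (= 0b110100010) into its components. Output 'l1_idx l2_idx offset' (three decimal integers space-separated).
Answer: 3 2 2

Derivation:
vaddr = 418 = 0b110100010
  top 2 bits -> l1_idx = 3
  next 3 bits -> l2_idx = 2
  bottom 4 bits -> offset = 2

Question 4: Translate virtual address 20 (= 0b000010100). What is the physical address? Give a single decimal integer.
vaddr = 20 = 0b000010100
Split: l1_idx=0, l2_idx=1, offset=4
L1[0] = 1
L2[1][1] = 63
paddr = 63 * 16 + 4 = 1012

Answer: 1012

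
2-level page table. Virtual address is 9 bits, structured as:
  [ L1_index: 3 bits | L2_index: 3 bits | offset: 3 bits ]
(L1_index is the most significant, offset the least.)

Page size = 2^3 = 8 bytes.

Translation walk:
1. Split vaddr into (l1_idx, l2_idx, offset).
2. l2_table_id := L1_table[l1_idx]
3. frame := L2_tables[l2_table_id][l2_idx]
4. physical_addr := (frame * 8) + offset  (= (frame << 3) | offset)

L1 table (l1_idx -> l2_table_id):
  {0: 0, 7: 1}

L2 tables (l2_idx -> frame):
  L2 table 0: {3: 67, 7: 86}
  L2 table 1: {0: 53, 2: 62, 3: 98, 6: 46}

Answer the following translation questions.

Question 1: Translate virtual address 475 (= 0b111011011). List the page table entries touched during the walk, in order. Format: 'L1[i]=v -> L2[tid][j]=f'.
vaddr = 475 = 0b111011011
Split: l1_idx=7, l2_idx=3, offset=3

Answer: L1[7]=1 -> L2[1][3]=98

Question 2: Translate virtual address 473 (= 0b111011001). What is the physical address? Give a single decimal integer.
vaddr = 473 = 0b111011001
Split: l1_idx=7, l2_idx=3, offset=1
L1[7] = 1
L2[1][3] = 98
paddr = 98 * 8 + 1 = 785

Answer: 785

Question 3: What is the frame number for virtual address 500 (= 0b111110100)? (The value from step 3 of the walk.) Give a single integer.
vaddr = 500: l1_idx=7, l2_idx=6
L1[7] = 1; L2[1][6] = 46

Answer: 46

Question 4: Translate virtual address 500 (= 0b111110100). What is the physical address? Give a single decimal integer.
Answer: 372

Derivation:
vaddr = 500 = 0b111110100
Split: l1_idx=7, l2_idx=6, offset=4
L1[7] = 1
L2[1][6] = 46
paddr = 46 * 8 + 4 = 372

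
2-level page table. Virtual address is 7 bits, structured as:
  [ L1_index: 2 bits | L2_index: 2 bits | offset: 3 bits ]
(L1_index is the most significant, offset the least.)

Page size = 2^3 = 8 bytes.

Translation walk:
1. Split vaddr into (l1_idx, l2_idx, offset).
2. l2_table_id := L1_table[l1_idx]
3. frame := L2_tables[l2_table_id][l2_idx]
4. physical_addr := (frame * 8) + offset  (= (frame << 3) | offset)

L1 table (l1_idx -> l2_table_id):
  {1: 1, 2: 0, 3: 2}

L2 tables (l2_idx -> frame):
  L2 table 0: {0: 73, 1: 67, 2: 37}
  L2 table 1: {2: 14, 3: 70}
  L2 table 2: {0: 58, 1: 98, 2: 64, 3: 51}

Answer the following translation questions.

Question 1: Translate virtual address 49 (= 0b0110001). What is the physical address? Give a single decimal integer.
vaddr = 49 = 0b0110001
Split: l1_idx=1, l2_idx=2, offset=1
L1[1] = 1
L2[1][2] = 14
paddr = 14 * 8 + 1 = 113

Answer: 113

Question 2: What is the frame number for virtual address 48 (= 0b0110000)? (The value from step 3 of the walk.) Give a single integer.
vaddr = 48: l1_idx=1, l2_idx=2
L1[1] = 1; L2[1][2] = 14

Answer: 14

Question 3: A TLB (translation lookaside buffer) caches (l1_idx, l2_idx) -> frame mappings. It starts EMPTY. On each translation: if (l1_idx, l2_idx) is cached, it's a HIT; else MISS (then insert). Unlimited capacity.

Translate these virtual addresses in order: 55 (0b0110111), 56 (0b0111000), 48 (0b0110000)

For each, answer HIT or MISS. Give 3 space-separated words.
vaddr=55: (1,2) not in TLB -> MISS, insert
vaddr=56: (1,3) not in TLB -> MISS, insert
vaddr=48: (1,2) in TLB -> HIT

Answer: MISS MISS HIT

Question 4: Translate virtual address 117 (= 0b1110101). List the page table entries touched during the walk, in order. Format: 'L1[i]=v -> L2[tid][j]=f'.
Answer: L1[3]=2 -> L2[2][2]=64

Derivation:
vaddr = 117 = 0b1110101
Split: l1_idx=3, l2_idx=2, offset=5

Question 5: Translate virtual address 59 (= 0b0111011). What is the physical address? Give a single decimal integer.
Answer: 563

Derivation:
vaddr = 59 = 0b0111011
Split: l1_idx=1, l2_idx=3, offset=3
L1[1] = 1
L2[1][3] = 70
paddr = 70 * 8 + 3 = 563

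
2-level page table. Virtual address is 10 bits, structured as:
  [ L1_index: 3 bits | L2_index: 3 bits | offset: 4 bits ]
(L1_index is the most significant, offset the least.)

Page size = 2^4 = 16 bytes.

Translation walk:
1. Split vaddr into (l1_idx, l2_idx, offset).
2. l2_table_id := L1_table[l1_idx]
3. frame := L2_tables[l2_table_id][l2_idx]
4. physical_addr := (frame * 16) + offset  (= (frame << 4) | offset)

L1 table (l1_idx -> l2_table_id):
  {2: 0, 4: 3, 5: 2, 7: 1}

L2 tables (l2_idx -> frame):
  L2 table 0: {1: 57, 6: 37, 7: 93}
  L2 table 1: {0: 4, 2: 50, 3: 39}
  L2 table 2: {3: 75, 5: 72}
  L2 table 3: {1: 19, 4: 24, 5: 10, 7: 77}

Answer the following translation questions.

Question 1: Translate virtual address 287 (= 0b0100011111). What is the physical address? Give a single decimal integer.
vaddr = 287 = 0b0100011111
Split: l1_idx=2, l2_idx=1, offset=15
L1[2] = 0
L2[0][1] = 57
paddr = 57 * 16 + 15 = 927

Answer: 927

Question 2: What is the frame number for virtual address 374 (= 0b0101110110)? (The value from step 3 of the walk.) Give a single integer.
vaddr = 374: l1_idx=2, l2_idx=7
L1[2] = 0; L2[0][7] = 93

Answer: 93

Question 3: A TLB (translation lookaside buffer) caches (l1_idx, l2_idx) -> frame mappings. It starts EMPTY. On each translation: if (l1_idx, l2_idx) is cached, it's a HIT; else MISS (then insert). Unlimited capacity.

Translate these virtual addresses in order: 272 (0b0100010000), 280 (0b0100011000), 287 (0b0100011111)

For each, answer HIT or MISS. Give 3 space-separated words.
vaddr=272: (2,1) not in TLB -> MISS, insert
vaddr=280: (2,1) in TLB -> HIT
vaddr=287: (2,1) in TLB -> HIT

Answer: MISS HIT HIT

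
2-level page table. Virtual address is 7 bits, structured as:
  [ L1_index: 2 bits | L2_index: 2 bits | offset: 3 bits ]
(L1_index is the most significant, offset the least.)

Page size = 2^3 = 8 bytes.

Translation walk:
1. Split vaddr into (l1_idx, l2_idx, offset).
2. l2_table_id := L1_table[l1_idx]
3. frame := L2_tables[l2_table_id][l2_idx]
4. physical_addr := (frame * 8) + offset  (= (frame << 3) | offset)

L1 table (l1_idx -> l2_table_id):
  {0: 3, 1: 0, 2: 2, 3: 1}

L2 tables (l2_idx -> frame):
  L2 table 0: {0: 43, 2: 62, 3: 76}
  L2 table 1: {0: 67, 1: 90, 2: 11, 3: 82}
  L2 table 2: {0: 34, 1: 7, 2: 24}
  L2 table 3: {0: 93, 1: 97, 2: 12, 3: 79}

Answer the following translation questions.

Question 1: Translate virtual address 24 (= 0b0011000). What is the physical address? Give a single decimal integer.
vaddr = 24 = 0b0011000
Split: l1_idx=0, l2_idx=3, offset=0
L1[0] = 3
L2[3][3] = 79
paddr = 79 * 8 + 0 = 632

Answer: 632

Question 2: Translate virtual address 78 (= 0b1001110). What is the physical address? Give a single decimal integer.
Answer: 62

Derivation:
vaddr = 78 = 0b1001110
Split: l1_idx=2, l2_idx=1, offset=6
L1[2] = 2
L2[2][1] = 7
paddr = 7 * 8 + 6 = 62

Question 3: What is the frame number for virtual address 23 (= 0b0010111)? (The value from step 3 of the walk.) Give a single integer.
Answer: 12

Derivation:
vaddr = 23: l1_idx=0, l2_idx=2
L1[0] = 3; L2[3][2] = 12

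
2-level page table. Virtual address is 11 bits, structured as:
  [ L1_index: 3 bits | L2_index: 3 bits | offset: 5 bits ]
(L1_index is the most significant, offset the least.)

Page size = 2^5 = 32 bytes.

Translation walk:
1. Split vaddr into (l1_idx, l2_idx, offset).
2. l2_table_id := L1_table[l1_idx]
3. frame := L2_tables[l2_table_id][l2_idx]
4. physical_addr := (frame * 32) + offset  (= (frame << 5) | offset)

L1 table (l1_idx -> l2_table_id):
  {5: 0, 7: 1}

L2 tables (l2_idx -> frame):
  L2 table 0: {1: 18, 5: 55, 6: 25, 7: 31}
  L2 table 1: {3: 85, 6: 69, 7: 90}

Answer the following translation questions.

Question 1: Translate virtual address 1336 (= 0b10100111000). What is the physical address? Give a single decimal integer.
Answer: 600

Derivation:
vaddr = 1336 = 0b10100111000
Split: l1_idx=5, l2_idx=1, offset=24
L1[5] = 0
L2[0][1] = 18
paddr = 18 * 32 + 24 = 600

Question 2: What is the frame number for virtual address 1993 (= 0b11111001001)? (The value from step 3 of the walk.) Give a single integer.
vaddr = 1993: l1_idx=7, l2_idx=6
L1[7] = 1; L2[1][6] = 69

Answer: 69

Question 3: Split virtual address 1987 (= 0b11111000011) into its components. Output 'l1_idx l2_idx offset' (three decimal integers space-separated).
Answer: 7 6 3

Derivation:
vaddr = 1987 = 0b11111000011
  top 3 bits -> l1_idx = 7
  next 3 bits -> l2_idx = 6
  bottom 5 bits -> offset = 3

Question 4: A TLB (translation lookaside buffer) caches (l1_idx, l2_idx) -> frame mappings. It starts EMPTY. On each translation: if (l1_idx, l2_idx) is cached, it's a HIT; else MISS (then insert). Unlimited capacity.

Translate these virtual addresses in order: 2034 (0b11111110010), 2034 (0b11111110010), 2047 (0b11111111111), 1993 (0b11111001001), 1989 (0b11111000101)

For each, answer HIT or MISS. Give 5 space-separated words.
Answer: MISS HIT HIT MISS HIT

Derivation:
vaddr=2034: (7,7) not in TLB -> MISS, insert
vaddr=2034: (7,7) in TLB -> HIT
vaddr=2047: (7,7) in TLB -> HIT
vaddr=1993: (7,6) not in TLB -> MISS, insert
vaddr=1989: (7,6) in TLB -> HIT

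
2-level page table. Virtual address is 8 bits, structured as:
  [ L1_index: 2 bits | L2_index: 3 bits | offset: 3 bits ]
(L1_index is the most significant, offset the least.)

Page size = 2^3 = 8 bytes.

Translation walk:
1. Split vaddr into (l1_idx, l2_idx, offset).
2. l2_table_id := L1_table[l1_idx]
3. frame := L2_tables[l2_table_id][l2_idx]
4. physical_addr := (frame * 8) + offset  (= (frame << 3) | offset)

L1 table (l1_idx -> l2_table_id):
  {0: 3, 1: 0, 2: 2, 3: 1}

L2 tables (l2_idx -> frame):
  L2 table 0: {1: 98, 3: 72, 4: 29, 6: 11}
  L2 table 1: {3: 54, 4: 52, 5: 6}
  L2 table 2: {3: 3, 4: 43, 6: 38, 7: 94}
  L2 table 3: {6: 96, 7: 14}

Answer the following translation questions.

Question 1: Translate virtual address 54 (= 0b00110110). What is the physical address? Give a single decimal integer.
Answer: 774

Derivation:
vaddr = 54 = 0b00110110
Split: l1_idx=0, l2_idx=6, offset=6
L1[0] = 3
L2[3][6] = 96
paddr = 96 * 8 + 6 = 774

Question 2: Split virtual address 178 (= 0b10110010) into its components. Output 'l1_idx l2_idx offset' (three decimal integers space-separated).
Answer: 2 6 2

Derivation:
vaddr = 178 = 0b10110010
  top 2 bits -> l1_idx = 2
  next 3 bits -> l2_idx = 6
  bottom 3 bits -> offset = 2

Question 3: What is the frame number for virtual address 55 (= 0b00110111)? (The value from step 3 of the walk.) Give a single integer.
Answer: 96

Derivation:
vaddr = 55: l1_idx=0, l2_idx=6
L1[0] = 3; L2[3][6] = 96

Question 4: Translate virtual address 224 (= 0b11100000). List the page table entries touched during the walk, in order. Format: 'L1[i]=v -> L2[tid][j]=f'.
Answer: L1[3]=1 -> L2[1][4]=52

Derivation:
vaddr = 224 = 0b11100000
Split: l1_idx=3, l2_idx=4, offset=0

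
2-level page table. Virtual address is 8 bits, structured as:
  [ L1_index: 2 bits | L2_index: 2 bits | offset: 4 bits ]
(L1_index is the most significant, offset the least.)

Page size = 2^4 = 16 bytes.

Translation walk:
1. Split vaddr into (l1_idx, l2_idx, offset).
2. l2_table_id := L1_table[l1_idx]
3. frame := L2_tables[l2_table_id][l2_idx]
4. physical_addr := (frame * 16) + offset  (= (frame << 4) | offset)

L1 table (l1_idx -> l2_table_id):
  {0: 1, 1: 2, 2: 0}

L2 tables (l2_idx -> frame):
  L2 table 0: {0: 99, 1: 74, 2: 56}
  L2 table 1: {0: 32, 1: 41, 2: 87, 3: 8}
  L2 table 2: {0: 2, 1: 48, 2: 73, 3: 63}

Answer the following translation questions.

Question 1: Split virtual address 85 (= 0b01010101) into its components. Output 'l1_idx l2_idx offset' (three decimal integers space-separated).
Answer: 1 1 5

Derivation:
vaddr = 85 = 0b01010101
  top 2 bits -> l1_idx = 1
  next 2 bits -> l2_idx = 1
  bottom 4 bits -> offset = 5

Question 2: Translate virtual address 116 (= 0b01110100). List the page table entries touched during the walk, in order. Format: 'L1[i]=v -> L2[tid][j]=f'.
Answer: L1[1]=2 -> L2[2][3]=63

Derivation:
vaddr = 116 = 0b01110100
Split: l1_idx=1, l2_idx=3, offset=4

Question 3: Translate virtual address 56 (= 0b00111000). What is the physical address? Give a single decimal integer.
Answer: 136

Derivation:
vaddr = 56 = 0b00111000
Split: l1_idx=0, l2_idx=3, offset=8
L1[0] = 1
L2[1][3] = 8
paddr = 8 * 16 + 8 = 136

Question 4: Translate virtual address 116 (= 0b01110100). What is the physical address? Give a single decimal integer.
Answer: 1012

Derivation:
vaddr = 116 = 0b01110100
Split: l1_idx=1, l2_idx=3, offset=4
L1[1] = 2
L2[2][3] = 63
paddr = 63 * 16 + 4 = 1012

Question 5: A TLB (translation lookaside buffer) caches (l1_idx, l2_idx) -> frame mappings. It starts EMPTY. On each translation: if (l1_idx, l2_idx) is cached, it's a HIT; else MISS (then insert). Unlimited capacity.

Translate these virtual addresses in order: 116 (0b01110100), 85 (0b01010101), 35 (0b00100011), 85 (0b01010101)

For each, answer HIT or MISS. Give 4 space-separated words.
Answer: MISS MISS MISS HIT

Derivation:
vaddr=116: (1,3) not in TLB -> MISS, insert
vaddr=85: (1,1) not in TLB -> MISS, insert
vaddr=35: (0,2) not in TLB -> MISS, insert
vaddr=85: (1,1) in TLB -> HIT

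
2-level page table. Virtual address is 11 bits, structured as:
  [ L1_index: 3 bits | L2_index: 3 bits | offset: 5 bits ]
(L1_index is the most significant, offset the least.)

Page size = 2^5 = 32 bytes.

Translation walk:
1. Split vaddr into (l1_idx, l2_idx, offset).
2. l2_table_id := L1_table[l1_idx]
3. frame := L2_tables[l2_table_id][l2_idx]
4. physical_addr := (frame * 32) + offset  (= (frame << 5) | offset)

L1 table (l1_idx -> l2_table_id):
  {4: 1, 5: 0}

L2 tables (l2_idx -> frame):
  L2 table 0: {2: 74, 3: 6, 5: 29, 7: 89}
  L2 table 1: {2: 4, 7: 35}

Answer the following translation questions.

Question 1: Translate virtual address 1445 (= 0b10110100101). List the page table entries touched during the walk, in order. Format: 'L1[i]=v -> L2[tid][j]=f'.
Answer: L1[5]=0 -> L2[0][5]=29

Derivation:
vaddr = 1445 = 0b10110100101
Split: l1_idx=5, l2_idx=5, offset=5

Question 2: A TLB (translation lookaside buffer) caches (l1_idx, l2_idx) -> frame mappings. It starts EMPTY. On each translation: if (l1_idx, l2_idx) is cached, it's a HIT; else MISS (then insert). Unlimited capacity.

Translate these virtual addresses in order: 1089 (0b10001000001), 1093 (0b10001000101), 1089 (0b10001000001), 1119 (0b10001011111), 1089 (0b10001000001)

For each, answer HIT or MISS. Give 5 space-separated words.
Answer: MISS HIT HIT HIT HIT

Derivation:
vaddr=1089: (4,2) not in TLB -> MISS, insert
vaddr=1093: (4,2) in TLB -> HIT
vaddr=1089: (4,2) in TLB -> HIT
vaddr=1119: (4,2) in TLB -> HIT
vaddr=1089: (4,2) in TLB -> HIT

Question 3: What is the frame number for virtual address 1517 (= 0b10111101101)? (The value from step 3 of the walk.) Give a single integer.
vaddr = 1517: l1_idx=5, l2_idx=7
L1[5] = 0; L2[0][7] = 89

Answer: 89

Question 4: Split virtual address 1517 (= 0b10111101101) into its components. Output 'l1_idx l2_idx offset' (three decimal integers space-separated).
vaddr = 1517 = 0b10111101101
  top 3 bits -> l1_idx = 5
  next 3 bits -> l2_idx = 7
  bottom 5 bits -> offset = 13

Answer: 5 7 13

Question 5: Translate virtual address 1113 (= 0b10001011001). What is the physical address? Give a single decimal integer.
vaddr = 1113 = 0b10001011001
Split: l1_idx=4, l2_idx=2, offset=25
L1[4] = 1
L2[1][2] = 4
paddr = 4 * 32 + 25 = 153

Answer: 153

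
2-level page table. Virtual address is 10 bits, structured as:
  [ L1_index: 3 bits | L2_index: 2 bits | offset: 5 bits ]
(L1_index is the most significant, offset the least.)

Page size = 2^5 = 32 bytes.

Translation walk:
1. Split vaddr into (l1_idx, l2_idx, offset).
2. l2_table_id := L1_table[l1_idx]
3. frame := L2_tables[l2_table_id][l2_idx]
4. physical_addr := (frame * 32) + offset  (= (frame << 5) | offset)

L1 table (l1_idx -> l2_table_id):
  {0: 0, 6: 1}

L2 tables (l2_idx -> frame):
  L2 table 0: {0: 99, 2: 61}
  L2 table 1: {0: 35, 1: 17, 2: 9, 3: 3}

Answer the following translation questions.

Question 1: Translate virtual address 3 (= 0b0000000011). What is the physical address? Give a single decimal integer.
Answer: 3171

Derivation:
vaddr = 3 = 0b0000000011
Split: l1_idx=0, l2_idx=0, offset=3
L1[0] = 0
L2[0][0] = 99
paddr = 99 * 32 + 3 = 3171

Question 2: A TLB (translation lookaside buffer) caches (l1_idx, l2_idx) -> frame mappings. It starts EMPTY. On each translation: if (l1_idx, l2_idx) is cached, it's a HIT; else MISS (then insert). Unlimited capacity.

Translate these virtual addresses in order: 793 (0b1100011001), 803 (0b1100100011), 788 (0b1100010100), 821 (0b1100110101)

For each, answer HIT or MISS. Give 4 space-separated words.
vaddr=793: (6,0) not in TLB -> MISS, insert
vaddr=803: (6,1) not in TLB -> MISS, insert
vaddr=788: (6,0) in TLB -> HIT
vaddr=821: (6,1) in TLB -> HIT

Answer: MISS MISS HIT HIT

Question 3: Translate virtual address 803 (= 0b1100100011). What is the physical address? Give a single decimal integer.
Answer: 547

Derivation:
vaddr = 803 = 0b1100100011
Split: l1_idx=6, l2_idx=1, offset=3
L1[6] = 1
L2[1][1] = 17
paddr = 17 * 32 + 3 = 547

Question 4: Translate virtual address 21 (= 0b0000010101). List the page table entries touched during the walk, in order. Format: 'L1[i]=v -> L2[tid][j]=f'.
Answer: L1[0]=0 -> L2[0][0]=99

Derivation:
vaddr = 21 = 0b0000010101
Split: l1_idx=0, l2_idx=0, offset=21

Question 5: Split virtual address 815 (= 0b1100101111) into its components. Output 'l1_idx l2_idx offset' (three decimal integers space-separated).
vaddr = 815 = 0b1100101111
  top 3 bits -> l1_idx = 6
  next 2 bits -> l2_idx = 1
  bottom 5 bits -> offset = 15

Answer: 6 1 15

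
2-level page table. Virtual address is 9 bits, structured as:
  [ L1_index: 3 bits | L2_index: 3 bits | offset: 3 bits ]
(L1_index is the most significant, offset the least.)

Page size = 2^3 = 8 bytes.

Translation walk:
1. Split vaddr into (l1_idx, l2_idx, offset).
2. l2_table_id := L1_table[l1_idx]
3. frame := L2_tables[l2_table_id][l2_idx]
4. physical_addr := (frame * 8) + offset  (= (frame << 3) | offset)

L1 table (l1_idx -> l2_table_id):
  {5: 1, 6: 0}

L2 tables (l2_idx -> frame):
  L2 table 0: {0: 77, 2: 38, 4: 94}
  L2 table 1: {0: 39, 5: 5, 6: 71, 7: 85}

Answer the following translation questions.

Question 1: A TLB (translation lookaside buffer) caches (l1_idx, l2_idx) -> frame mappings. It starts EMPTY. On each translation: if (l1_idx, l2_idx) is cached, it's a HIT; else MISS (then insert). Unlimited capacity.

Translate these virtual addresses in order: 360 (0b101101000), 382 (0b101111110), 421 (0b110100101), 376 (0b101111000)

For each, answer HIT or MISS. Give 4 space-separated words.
vaddr=360: (5,5) not in TLB -> MISS, insert
vaddr=382: (5,7) not in TLB -> MISS, insert
vaddr=421: (6,4) not in TLB -> MISS, insert
vaddr=376: (5,7) in TLB -> HIT

Answer: MISS MISS MISS HIT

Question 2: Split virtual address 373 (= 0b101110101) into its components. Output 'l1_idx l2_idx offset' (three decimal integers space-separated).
Answer: 5 6 5

Derivation:
vaddr = 373 = 0b101110101
  top 3 bits -> l1_idx = 5
  next 3 bits -> l2_idx = 6
  bottom 3 bits -> offset = 5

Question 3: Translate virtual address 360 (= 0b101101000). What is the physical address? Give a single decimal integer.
vaddr = 360 = 0b101101000
Split: l1_idx=5, l2_idx=5, offset=0
L1[5] = 1
L2[1][5] = 5
paddr = 5 * 8 + 0 = 40

Answer: 40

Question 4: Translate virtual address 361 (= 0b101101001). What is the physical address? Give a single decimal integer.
Answer: 41

Derivation:
vaddr = 361 = 0b101101001
Split: l1_idx=5, l2_idx=5, offset=1
L1[5] = 1
L2[1][5] = 5
paddr = 5 * 8 + 1 = 41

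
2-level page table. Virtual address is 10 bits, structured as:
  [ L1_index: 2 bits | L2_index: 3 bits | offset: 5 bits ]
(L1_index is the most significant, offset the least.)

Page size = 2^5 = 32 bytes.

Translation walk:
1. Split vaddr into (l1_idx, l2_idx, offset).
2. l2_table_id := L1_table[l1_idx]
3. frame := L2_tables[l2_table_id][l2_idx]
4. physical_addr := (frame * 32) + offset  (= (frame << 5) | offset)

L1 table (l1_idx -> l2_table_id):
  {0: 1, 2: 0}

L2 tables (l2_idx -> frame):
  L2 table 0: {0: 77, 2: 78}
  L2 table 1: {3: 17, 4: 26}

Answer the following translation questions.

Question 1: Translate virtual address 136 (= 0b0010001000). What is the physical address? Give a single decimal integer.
vaddr = 136 = 0b0010001000
Split: l1_idx=0, l2_idx=4, offset=8
L1[0] = 1
L2[1][4] = 26
paddr = 26 * 32 + 8 = 840

Answer: 840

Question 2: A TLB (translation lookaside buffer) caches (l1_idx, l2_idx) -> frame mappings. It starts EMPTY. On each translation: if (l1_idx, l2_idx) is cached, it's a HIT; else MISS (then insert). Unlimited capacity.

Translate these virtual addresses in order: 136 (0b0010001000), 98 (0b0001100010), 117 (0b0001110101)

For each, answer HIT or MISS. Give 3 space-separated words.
Answer: MISS MISS HIT

Derivation:
vaddr=136: (0,4) not in TLB -> MISS, insert
vaddr=98: (0,3) not in TLB -> MISS, insert
vaddr=117: (0,3) in TLB -> HIT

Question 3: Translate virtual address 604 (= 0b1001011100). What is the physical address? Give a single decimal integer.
vaddr = 604 = 0b1001011100
Split: l1_idx=2, l2_idx=2, offset=28
L1[2] = 0
L2[0][2] = 78
paddr = 78 * 32 + 28 = 2524

Answer: 2524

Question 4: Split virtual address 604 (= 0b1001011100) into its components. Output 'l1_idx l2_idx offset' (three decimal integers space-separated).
Answer: 2 2 28

Derivation:
vaddr = 604 = 0b1001011100
  top 2 bits -> l1_idx = 2
  next 3 bits -> l2_idx = 2
  bottom 5 bits -> offset = 28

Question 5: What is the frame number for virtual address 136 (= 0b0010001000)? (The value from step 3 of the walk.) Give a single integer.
vaddr = 136: l1_idx=0, l2_idx=4
L1[0] = 1; L2[1][4] = 26

Answer: 26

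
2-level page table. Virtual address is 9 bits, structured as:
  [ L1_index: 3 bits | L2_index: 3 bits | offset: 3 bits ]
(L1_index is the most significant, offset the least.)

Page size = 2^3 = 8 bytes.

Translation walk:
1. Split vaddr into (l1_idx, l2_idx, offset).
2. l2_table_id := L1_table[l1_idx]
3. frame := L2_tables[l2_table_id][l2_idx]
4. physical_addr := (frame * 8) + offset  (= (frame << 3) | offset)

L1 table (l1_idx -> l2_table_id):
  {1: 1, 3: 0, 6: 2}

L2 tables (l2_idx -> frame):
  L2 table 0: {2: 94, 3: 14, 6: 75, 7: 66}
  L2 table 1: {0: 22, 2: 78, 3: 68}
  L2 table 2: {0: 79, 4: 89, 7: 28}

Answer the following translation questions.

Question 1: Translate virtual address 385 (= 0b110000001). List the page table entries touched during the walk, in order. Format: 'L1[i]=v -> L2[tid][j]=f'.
vaddr = 385 = 0b110000001
Split: l1_idx=6, l2_idx=0, offset=1

Answer: L1[6]=2 -> L2[2][0]=79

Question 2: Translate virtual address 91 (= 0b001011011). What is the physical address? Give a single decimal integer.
vaddr = 91 = 0b001011011
Split: l1_idx=1, l2_idx=3, offset=3
L1[1] = 1
L2[1][3] = 68
paddr = 68 * 8 + 3 = 547

Answer: 547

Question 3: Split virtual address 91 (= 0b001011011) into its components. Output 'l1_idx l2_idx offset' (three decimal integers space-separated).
vaddr = 91 = 0b001011011
  top 3 bits -> l1_idx = 1
  next 3 bits -> l2_idx = 3
  bottom 3 bits -> offset = 3

Answer: 1 3 3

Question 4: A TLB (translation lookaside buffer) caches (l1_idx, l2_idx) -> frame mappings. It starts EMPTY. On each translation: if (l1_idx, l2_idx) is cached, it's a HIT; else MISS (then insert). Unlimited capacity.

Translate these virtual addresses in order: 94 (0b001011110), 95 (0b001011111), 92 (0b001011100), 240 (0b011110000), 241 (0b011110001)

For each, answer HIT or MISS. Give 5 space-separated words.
Answer: MISS HIT HIT MISS HIT

Derivation:
vaddr=94: (1,3) not in TLB -> MISS, insert
vaddr=95: (1,3) in TLB -> HIT
vaddr=92: (1,3) in TLB -> HIT
vaddr=240: (3,6) not in TLB -> MISS, insert
vaddr=241: (3,6) in TLB -> HIT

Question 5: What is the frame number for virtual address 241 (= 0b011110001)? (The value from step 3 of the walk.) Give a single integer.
Answer: 75

Derivation:
vaddr = 241: l1_idx=3, l2_idx=6
L1[3] = 0; L2[0][6] = 75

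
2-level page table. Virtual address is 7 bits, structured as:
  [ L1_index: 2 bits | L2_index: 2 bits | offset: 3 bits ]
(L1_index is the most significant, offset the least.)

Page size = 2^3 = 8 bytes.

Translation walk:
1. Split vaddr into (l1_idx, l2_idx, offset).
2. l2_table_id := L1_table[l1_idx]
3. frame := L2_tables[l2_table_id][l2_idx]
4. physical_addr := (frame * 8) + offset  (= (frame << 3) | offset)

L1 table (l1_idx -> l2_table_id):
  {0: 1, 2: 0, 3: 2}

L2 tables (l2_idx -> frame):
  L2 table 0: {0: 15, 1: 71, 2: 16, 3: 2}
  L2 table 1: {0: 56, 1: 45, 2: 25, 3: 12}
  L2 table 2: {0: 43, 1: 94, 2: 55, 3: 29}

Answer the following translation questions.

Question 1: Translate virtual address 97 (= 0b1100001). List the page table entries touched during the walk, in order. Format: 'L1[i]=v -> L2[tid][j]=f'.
vaddr = 97 = 0b1100001
Split: l1_idx=3, l2_idx=0, offset=1

Answer: L1[3]=2 -> L2[2][0]=43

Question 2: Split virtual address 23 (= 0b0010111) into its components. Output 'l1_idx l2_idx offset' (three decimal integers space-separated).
Answer: 0 2 7

Derivation:
vaddr = 23 = 0b0010111
  top 2 bits -> l1_idx = 0
  next 2 bits -> l2_idx = 2
  bottom 3 bits -> offset = 7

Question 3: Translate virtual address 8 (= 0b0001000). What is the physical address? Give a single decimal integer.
Answer: 360

Derivation:
vaddr = 8 = 0b0001000
Split: l1_idx=0, l2_idx=1, offset=0
L1[0] = 1
L2[1][1] = 45
paddr = 45 * 8 + 0 = 360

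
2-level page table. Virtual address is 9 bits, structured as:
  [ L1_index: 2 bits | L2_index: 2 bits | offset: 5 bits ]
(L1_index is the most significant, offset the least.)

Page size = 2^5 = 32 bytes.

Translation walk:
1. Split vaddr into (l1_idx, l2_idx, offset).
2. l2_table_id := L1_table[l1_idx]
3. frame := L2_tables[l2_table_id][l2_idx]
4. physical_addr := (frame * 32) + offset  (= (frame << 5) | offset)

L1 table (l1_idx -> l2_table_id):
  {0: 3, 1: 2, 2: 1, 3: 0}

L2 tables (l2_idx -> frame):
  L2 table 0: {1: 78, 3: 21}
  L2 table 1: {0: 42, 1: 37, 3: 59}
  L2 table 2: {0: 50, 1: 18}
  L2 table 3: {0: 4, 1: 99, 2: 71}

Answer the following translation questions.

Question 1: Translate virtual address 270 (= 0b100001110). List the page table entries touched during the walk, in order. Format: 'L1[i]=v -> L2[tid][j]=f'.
vaddr = 270 = 0b100001110
Split: l1_idx=2, l2_idx=0, offset=14

Answer: L1[2]=1 -> L2[1][0]=42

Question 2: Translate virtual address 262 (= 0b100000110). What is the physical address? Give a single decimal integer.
vaddr = 262 = 0b100000110
Split: l1_idx=2, l2_idx=0, offset=6
L1[2] = 1
L2[1][0] = 42
paddr = 42 * 32 + 6 = 1350

Answer: 1350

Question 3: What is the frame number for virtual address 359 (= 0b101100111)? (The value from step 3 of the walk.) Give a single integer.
vaddr = 359: l1_idx=2, l2_idx=3
L1[2] = 1; L2[1][3] = 59

Answer: 59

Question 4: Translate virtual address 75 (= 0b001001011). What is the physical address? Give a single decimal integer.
Answer: 2283

Derivation:
vaddr = 75 = 0b001001011
Split: l1_idx=0, l2_idx=2, offset=11
L1[0] = 3
L2[3][2] = 71
paddr = 71 * 32 + 11 = 2283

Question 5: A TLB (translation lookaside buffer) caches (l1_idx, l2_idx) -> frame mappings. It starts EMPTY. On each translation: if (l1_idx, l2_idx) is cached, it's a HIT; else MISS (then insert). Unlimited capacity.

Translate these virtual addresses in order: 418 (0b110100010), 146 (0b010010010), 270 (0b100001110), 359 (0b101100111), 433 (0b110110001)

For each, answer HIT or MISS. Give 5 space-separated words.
vaddr=418: (3,1) not in TLB -> MISS, insert
vaddr=146: (1,0) not in TLB -> MISS, insert
vaddr=270: (2,0) not in TLB -> MISS, insert
vaddr=359: (2,3) not in TLB -> MISS, insert
vaddr=433: (3,1) in TLB -> HIT

Answer: MISS MISS MISS MISS HIT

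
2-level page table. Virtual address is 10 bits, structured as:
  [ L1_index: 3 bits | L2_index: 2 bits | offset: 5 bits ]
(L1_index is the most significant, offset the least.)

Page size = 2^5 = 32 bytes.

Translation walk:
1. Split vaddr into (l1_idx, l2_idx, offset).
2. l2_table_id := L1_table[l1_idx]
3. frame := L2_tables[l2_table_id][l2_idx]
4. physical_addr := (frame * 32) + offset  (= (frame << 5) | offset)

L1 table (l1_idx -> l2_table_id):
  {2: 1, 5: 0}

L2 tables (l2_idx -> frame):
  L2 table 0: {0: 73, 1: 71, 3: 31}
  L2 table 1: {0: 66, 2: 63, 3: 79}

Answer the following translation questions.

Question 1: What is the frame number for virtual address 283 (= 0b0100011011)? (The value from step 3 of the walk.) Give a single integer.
vaddr = 283: l1_idx=2, l2_idx=0
L1[2] = 1; L2[1][0] = 66

Answer: 66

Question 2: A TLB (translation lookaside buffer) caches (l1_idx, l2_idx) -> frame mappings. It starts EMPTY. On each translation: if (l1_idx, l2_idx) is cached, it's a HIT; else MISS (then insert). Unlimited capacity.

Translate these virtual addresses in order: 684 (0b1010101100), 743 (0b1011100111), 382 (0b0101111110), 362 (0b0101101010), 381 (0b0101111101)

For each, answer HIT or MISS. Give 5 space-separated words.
Answer: MISS MISS MISS HIT HIT

Derivation:
vaddr=684: (5,1) not in TLB -> MISS, insert
vaddr=743: (5,3) not in TLB -> MISS, insert
vaddr=382: (2,3) not in TLB -> MISS, insert
vaddr=362: (2,3) in TLB -> HIT
vaddr=381: (2,3) in TLB -> HIT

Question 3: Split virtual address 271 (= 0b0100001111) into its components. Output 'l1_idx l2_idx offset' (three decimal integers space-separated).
vaddr = 271 = 0b0100001111
  top 3 bits -> l1_idx = 2
  next 2 bits -> l2_idx = 0
  bottom 5 bits -> offset = 15

Answer: 2 0 15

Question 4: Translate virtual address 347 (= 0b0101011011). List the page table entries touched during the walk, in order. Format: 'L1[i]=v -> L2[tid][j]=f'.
vaddr = 347 = 0b0101011011
Split: l1_idx=2, l2_idx=2, offset=27

Answer: L1[2]=1 -> L2[1][2]=63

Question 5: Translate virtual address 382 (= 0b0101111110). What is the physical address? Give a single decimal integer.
Answer: 2558

Derivation:
vaddr = 382 = 0b0101111110
Split: l1_idx=2, l2_idx=3, offset=30
L1[2] = 1
L2[1][3] = 79
paddr = 79 * 32 + 30 = 2558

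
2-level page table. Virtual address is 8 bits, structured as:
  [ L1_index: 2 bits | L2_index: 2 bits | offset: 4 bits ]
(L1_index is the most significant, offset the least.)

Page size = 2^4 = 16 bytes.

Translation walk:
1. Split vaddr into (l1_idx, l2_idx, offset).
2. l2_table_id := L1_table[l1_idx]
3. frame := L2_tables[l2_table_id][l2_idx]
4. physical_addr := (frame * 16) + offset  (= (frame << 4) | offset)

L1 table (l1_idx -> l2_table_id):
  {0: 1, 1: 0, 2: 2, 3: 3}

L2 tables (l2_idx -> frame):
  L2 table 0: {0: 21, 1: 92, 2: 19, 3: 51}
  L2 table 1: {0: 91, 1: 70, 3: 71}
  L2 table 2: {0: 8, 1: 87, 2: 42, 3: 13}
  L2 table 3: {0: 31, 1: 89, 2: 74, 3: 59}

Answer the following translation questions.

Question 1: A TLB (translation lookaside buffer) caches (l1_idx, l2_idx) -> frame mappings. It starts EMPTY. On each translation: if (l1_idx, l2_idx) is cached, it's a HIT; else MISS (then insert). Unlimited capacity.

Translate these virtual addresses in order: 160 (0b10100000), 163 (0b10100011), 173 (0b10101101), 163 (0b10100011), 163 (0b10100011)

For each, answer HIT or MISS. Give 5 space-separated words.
vaddr=160: (2,2) not in TLB -> MISS, insert
vaddr=163: (2,2) in TLB -> HIT
vaddr=173: (2,2) in TLB -> HIT
vaddr=163: (2,2) in TLB -> HIT
vaddr=163: (2,2) in TLB -> HIT

Answer: MISS HIT HIT HIT HIT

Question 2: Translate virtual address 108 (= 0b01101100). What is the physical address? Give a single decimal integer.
Answer: 316

Derivation:
vaddr = 108 = 0b01101100
Split: l1_idx=1, l2_idx=2, offset=12
L1[1] = 0
L2[0][2] = 19
paddr = 19 * 16 + 12 = 316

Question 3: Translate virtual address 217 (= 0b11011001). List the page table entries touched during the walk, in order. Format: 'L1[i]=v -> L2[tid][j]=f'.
vaddr = 217 = 0b11011001
Split: l1_idx=3, l2_idx=1, offset=9

Answer: L1[3]=3 -> L2[3][1]=89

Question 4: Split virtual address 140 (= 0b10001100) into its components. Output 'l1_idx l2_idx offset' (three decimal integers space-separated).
vaddr = 140 = 0b10001100
  top 2 bits -> l1_idx = 2
  next 2 bits -> l2_idx = 0
  bottom 4 bits -> offset = 12

Answer: 2 0 12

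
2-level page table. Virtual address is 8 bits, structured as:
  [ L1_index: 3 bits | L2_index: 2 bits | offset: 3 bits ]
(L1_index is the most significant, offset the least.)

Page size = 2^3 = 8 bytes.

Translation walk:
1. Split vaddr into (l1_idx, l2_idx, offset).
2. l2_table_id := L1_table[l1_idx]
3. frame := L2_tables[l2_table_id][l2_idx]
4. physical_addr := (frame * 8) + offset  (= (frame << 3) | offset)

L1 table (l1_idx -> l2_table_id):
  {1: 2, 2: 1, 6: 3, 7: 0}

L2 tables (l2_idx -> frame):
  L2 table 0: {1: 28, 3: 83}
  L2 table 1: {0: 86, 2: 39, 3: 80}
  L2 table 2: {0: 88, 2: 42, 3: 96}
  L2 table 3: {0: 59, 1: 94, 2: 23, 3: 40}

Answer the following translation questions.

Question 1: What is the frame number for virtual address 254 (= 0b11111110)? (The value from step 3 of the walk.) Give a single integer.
vaddr = 254: l1_idx=7, l2_idx=3
L1[7] = 0; L2[0][3] = 83

Answer: 83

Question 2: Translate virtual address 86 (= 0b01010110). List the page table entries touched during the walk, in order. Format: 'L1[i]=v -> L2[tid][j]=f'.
Answer: L1[2]=1 -> L2[1][2]=39

Derivation:
vaddr = 86 = 0b01010110
Split: l1_idx=2, l2_idx=2, offset=6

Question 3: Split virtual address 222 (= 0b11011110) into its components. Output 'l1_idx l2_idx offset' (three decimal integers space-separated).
Answer: 6 3 6

Derivation:
vaddr = 222 = 0b11011110
  top 3 bits -> l1_idx = 6
  next 2 bits -> l2_idx = 3
  bottom 3 bits -> offset = 6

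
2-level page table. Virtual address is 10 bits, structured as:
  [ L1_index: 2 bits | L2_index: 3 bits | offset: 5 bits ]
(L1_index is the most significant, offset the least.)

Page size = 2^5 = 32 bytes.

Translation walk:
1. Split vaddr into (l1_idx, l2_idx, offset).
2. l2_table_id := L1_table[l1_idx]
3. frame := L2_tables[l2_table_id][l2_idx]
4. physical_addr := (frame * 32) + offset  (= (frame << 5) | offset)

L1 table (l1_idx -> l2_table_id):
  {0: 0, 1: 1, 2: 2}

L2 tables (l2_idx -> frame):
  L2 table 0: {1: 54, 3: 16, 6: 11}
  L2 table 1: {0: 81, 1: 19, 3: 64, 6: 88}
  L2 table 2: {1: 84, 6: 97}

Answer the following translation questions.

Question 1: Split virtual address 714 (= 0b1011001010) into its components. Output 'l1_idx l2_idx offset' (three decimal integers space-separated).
Answer: 2 6 10

Derivation:
vaddr = 714 = 0b1011001010
  top 2 bits -> l1_idx = 2
  next 3 bits -> l2_idx = 6
  bottom 5 bits -> offset = 10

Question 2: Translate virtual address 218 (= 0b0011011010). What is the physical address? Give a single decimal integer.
Answer: 378

Derivation:
vaddr = 218 = 0b0011011010
Split: l1_idx=0, l2_idx=6, offset=26
L1[0] = 0
L2[0][6] = 11
paddr = 11 * 32 + 26 = 378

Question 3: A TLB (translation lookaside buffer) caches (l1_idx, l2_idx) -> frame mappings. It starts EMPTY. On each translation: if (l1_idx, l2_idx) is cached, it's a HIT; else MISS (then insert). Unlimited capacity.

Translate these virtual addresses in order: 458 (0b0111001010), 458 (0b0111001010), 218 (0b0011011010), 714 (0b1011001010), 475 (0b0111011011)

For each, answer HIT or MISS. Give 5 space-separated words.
vaddr=458: (1,6) not in TLB -> MISS, insert
vaddr=458: (1,6) in TLB -> HIT
vaddr=218: (0,6) not in TLB -> MISS, insert
vaddr=714: (2,6) not in TLB -> MISS, insert
vaddr=475: (1,6) in TLB -> HIT

Answer: MISS HIT MISS MISS HIT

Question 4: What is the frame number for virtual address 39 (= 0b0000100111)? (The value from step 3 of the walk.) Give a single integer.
Answer: 54

Derivation:
vaddr = 39: l1_idx=0, l2_idx=1
L1[0] = 0; L2[0][1] = 54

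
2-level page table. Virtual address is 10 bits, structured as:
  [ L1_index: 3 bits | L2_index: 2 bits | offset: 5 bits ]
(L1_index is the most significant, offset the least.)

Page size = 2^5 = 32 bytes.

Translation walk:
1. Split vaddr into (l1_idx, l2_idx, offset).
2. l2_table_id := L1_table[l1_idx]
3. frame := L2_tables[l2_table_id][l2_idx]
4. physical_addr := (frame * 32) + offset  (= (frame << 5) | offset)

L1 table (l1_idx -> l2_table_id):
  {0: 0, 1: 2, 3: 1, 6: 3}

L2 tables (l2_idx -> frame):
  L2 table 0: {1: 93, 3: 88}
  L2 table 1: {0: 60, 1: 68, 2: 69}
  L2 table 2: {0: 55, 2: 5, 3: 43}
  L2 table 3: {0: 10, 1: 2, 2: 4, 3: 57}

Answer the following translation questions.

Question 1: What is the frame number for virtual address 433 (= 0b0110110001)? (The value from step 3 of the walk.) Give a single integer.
vaddr = 433: l1_idx=3, l2_idx=1
L1[3] = 1; L2[1][1] = 68

Answer: 68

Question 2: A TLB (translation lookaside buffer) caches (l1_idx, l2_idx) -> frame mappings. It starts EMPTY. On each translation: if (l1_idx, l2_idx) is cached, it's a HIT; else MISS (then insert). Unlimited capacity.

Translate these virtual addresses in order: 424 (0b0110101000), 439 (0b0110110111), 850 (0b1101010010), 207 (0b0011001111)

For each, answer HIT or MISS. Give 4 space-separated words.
vaddr=424: (3,1) not in TLB -> MISS, insert
vaddr=439: (3,1) in TLB -> HIT
vaddr=850: (6,2) not in TLB -> MISS, insert
vaddr=207: (1,2) not in TLB -> MISS, insert

Answer: MISS HIT MISS MISS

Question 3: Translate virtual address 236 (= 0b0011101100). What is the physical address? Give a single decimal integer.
vaddr = 236 = 0b0011101100
Split: l1_idx=1, l2_idx=3, offset=12
L1[1] = 2
L2[2][3] = 43
paddr = 43 * 32 + 12 = 1388

Answer: 1388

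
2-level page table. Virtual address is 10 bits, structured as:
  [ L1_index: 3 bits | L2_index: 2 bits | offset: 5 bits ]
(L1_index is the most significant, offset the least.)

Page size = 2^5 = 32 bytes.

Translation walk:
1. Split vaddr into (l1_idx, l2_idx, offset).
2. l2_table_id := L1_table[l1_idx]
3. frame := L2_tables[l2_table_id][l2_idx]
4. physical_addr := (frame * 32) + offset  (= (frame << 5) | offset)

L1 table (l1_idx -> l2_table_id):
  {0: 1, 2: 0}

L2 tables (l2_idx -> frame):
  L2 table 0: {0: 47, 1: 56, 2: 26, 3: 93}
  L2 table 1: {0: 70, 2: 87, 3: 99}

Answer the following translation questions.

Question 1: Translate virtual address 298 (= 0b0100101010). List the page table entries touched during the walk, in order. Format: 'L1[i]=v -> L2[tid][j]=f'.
Answer: L1[2]=0 -> L2[0][1]=56

Derivation:
vaddr = 298 = 0b0100101010
Split: l1_idx=2, l2_idx=1, offset=10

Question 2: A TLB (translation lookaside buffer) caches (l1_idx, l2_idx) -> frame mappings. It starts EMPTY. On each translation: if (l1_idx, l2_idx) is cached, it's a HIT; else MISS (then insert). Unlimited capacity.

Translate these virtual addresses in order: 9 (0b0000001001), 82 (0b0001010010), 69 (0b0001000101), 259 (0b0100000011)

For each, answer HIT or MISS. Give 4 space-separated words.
vaddr=9: (0,0) not in TLB -> MISS, insert
vaddr=82: (0,2) not in TLB -> MISS, insert
vaddr=69: (0,2) in TLB -> HIT
vaddr=259: (2,0) not in TLB -> MISS, insert

Answer: MISS MISS HIT MISS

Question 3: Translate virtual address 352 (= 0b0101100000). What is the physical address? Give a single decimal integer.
vaddr = 352 = 0b0101100000
Split: l1_idx=2, l2_idx=3, offset=0
L1[2] = 0
L2[0][3] = 93
paddr = 93 * 32 + 0 = 2976

Answer: 2976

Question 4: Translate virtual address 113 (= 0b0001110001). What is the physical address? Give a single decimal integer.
vaddr = 113 = 0b0001110001
Split: l1_idx=0, l2_idx=3, offset=17
L1[0] = 1
L2[1][3] = 99
paddr = 99 * 32 + 17 = 3185

Answer: 3185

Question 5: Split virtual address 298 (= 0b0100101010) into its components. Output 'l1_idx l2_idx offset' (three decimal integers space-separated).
vaddr = 298 = 0b0100101010
  top 3 bits -> l1_idx = 2
  next 2 bits -> l2_idx = 1
  bottom 5 bits -> offset = 10

Answer: 2 1 10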